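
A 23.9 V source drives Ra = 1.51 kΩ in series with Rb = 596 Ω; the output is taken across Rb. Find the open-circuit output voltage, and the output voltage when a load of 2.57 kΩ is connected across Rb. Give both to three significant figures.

Unloaded: 6.76 V; loaded: 5.80 V

Open-circuit: V = 23.9 × 596/(1510 + 596) = 6.76 V.
With the load, Rb becomes Rb‖R_L = 483.8 Ω, so V = 23.9 × 483.8/1994 = 5.80 V.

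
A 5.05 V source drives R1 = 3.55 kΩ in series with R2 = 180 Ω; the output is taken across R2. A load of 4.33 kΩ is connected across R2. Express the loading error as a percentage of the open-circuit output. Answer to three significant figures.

3.81 %

The divider's output (Thévenin) resistance is R1‖R2 = 171.3 Ω.
Fractional drop under load = R_th/(R_th + R_L) = 171.3 / (171.3 + 4330) = 0.03806.
So the output falls by 3.81 %.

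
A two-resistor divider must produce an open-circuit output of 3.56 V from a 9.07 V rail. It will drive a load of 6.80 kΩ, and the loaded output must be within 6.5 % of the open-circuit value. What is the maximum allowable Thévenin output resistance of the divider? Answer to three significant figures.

R_th ≤ 473 Ω

Loading drop = R_th/(R_th + R_L) ≤ 0.0650, so R_th ≤ R_L · ε/(1−ε) = 6.80 kΩ × 0.0650/0.9350 = 473 Ω.
(Any R1, R2 with R2/(R1+R2) = 0.393 and R1‖R2 ≤ 473 Ω will meet the spec.)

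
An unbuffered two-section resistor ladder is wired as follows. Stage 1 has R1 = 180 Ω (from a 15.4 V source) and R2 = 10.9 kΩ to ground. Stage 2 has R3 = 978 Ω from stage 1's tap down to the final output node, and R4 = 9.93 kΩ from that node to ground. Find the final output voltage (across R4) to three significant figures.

V_out ≈ 13.6 V

Stage 2 presents R3+R4 = 10910 Ω as a load on stage 1's tap.
Stage 1's lower leg becomes R2‖(R3+R4) = 5452 Ω, so V_mid = 15.4 × 5452/5632 = 14.91 V.
Stage 2 is itself unloaded: V_out = V_mid × R4/(R3+R4) = 14.91 × 9930/10910 = 13.6 V.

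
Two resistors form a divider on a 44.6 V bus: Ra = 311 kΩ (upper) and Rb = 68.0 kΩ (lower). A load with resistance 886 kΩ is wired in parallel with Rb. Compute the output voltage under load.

V_out ≈ 7.53 V

The load sits in parallel with Rb: Rb‖R_L = (68.0 × 886) / (68.0 + 886) = 63.15 kΩ.
V_out = 44.6 × 63.15 / (311 + 63.15) = 44.6 × 63.15/374.2 = 7.53 V.
(Unloaded it would have been 8.00 V.)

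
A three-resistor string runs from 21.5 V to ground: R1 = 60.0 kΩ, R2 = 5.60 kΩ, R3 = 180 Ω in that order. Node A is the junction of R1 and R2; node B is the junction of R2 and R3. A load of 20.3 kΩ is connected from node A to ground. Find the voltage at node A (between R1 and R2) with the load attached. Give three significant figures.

V ≈ 1.50 V

Below node A the series string R2+R3 = 5780 Ω sits in parallel with the 20300 Ω load: 4499 Ω.
V_A = 21.5 × 4499/(60000 + 4499) = 1.50 V.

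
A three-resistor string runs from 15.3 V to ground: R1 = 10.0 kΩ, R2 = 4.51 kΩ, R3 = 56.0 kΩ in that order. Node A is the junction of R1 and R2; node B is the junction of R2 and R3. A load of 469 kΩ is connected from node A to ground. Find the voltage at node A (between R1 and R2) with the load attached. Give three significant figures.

Below node A the series string R2+R3 = 60.51 kΩ sits in parallel with the 469 kΩ load: 53.60 kΩ.
V_A = 15.3 × 53.60/(10.0 + 53.60) = 12.9 V.

V ≈ 12.9 V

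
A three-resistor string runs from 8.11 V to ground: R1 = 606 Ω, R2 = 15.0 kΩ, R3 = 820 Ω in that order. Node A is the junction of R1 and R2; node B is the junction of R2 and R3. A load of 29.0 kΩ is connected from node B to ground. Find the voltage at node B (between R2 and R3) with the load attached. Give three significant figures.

At node B, R3 is in parallel with the load: R3‖R_L = 797.5 Ω.
Below node A the resistance is R2 + (R3‖R_L) = 15800 Ω, so V_A = 8.11 × 15800/16400 = 7.810 V.
Then V_B = V_A × (R3‖R_L)/(R2 + R3‖R_L) = 7.810 × 797.5/15800 = 0.394 V.

V ≈ 0.394 V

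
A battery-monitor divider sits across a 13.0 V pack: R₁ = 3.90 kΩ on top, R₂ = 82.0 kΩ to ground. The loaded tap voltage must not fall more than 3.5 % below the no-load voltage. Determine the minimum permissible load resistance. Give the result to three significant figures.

R_L(min) ≈ 103 kΩ

Output resistance R_th = R₁‖R₂ = (3.90 × 82.0)/85.90 = 3.723 kΩ.
The fractional drop is R_th/(R_th + R_L); requiring this ≤ 0.0350 gives R_L ≥ R_th(1/0.0350 − 1) = 3.723 × 27.57 = 103 kΩ.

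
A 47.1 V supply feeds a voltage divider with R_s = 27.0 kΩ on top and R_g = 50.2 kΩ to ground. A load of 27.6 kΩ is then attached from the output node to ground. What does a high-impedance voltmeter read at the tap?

The load sits in parallel with R_g: R_g‖R_L = (50.2 × 27.6) / (50.2 + 27.6) = 17.81 kΩ.
V_out = 47.1 × 17.81 / (27.0 + 17.81) = 47.1 × 17.81/44.81 = 18.7 V.

V_out ≈ 18.7 V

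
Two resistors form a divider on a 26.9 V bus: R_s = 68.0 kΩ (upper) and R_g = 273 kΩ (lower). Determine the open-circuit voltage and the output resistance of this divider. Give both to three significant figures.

V_th = 21.5 V, R_th = 54.4 kΩ

V_th is the open-circuit tap voltage: 26.9 × 273/(68.0 + 273) = 21.5 V.
With the supply zeroed, R_s and R_g appear in parallel from the tap: R_th = R_s‖R_g = (68.0 × 273)/341.0 = 54.4 kΩ.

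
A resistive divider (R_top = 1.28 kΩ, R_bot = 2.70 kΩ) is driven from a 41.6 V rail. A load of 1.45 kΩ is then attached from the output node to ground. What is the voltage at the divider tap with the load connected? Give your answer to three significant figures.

The load sits in parallel with R_bot: R_bot‖R_L = (2.70 × 1.45) / (2.70 + 1.45) = 0.9434 kΩ.
V_out = 41.6 × 0.9434 / (1.28 + 0.9434) = 41.6 × 0.9434/2.223 = 17.7 V.
(Unloaded it would have been 28.2 V.)

V_out ≈ 17.7 V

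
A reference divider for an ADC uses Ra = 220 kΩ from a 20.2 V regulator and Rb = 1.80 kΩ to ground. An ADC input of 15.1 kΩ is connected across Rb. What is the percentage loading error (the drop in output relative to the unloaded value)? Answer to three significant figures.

The divider's output (Thévenin) resistance is Ra‖Rb = 1.785 kΩ.
Fractional drop under load = R_th/(R_th + R_L) = 1.785 / (1.785 + 15.1) = 0.1057.
So the output falls by 10.6 %.

10.6 %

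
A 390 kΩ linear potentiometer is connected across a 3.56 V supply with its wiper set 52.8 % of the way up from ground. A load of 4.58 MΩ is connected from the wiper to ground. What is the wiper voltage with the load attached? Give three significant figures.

V ≈ 1.84 V

The wiper splits the pot into (1−α)R = 184.1 kΩ above and αR = 205.9 kΩ below.
Lower section ‖ load = 197.1 kΩ.
V_wiper = 3.56 × 197.1/(184.1 + 197.1) = 1.84 V.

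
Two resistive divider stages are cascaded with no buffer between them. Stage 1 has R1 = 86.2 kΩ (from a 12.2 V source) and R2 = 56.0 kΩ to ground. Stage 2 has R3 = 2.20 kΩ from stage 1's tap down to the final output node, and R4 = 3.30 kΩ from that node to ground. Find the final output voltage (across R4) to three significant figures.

V_out ≈ 0.402 V

Stage 2 presents R3+R4 = 5.500 kΩ as a load on stage 1's tap.
Stage 1's lower leg becomes R2‖(R3+R4) = 5.008 kΩ, so V_mid = 12.2 × 5.008/91.21 = 0.6699 V.
Stage 2 is itself unloaded: V_out = V_mid × R4/(R3+R4) = 0.6699 × 3.30/5.500 = 0.402 V.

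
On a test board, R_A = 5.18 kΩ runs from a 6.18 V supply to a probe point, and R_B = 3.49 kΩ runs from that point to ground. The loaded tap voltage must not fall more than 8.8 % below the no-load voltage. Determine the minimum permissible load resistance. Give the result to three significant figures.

Output resistance R_th = R_A‖R_B = (5.18 × 3.49)/8.670 = 2.085 kΩ.
The fractional drop is R_th/(R_th + R_L); requiring this ≤ 0.0880 gives R_L ≥ R_th(1/0.0880 − 1) = 2.085 × 10.36 = 21.6 kΩ.

R_L(min) ≈ 21.6 kΩ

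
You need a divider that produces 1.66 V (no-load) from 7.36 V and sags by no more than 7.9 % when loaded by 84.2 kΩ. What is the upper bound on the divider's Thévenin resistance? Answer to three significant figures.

Loading drop = R_th/(R_th + R_L) ≤ 0.0790, so R_th ≤ R_L · ε/(1−ε) = 84.2 kΩ × 0.0790/0.9210 = 7.22 kΩ.

R_th ≤ 7.22 kΩ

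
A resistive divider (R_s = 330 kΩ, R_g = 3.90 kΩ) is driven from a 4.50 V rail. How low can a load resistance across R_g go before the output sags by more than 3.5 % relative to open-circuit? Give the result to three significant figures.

R_L(min) ≈ 106 kΩ

Output resistance R_th = R_s‖R_g = (330 × 3.90)/333.9 = 3.854 kΩ.
The fractional drop is R_th/(R_th + R_L); requiring this ≤ 0.0350 gives R_L ≥ R_th(1/0.0350 − 1) = 3.854 × 27.57 = 106 kΩ.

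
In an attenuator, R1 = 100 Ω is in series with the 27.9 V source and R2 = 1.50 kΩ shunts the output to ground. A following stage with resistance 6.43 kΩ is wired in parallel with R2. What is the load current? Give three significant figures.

I_L ≈ 4.01 mA

R2‖R_L = 1216 Ω; V_out = 27.9 × 1216/1316 = 25.78 V.
I_L = V_out / R_L = 25.78 / 6.43 kΩ = 4.01 mA.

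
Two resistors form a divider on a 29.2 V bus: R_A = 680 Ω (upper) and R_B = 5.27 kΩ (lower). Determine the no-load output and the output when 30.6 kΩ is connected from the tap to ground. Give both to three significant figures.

Unloaded: 25.9 V; loaded: 25.4 V

Open-circuit: V = 29.2 × 5270/(680 + 5270) = 25.9 V.
With the load, R_B becomes R_B‖R_L = 4496 Ω, so V = 29.2 × 4496/5176 = 25.4 V.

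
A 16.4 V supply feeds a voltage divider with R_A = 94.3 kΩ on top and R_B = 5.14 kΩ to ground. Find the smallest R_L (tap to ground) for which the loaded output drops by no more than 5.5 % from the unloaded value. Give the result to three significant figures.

R_L(min) ≈ 83.7 kΩ

Output resistance R_th = R_A‖R_B = (94.3 × 5.14)/99.44 = 4.874 kΩ.
The fractional drop is R_th/(R_th + R_L); requiring this ≤ 0.0550 gives R_L ≥ R_th(1/0.0550 − 1) = 4.874 × 17.18 = 83.7 kΩ.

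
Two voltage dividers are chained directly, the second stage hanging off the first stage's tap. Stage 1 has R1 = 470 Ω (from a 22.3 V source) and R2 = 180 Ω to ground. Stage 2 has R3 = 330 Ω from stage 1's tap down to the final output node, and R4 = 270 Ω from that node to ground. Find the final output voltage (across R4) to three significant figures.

V_out ≈ 2.28 V

Stage 2 presents R3+R4 = 600.0 Ω as a load on stage 1's tap.
Stage 1's lower leg becomes R2‖(R3+R4) = 138.5 Ω, so V_mid = 22.3 × 138.5/608.5 = 5.075 V.
Stage 2 is itself unloaded: V_out = V_mid × R4/(R3+R4) = 5.075 × 270/600.0 = 2.28 V.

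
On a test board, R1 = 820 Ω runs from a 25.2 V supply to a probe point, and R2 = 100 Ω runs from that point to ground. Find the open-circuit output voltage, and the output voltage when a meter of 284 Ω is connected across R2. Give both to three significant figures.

Unloaded: 2.74 V; loaded: 2.08 V

Open-circuit: V = 25.2 × 100/(820 + 100) = 2.74 V.
With the load, R2 becomes R2‖R_L = 73.96 Ω, so V = 25.2 × 73.96/894.0 = 2.08 V.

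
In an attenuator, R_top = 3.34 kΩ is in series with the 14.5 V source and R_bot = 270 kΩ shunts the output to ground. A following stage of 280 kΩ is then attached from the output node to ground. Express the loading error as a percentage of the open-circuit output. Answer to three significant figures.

1.16 %

The divider's output (Thévenin) resistance is R_top‖R_bot = 3.299 kΩ.
Fractional drop under load = R_th/(R_th + R_L) = 3.299 / (3.299 + 280) = 0.01165.
So the output falls by 1.16 %.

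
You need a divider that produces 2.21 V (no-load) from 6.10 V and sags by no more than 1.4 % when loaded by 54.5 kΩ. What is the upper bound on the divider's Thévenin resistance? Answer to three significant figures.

R_th ≤ 774 Ω

Loading drop = R_th/(R_th + R_L) ≤ 0.0140, so R_th ≤ R_L · ε/(1−ε) = 54.5 kΩ × 0.0140/0.9860 = 774 Ω.
(Any R1, R2 with R2/(R1+R2) = 0.362 and R1‖R2 ≤ 774 Ω will meet the spec.)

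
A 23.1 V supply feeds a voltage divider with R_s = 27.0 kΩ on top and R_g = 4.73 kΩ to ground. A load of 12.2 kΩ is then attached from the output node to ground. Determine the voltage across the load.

The load sits in parallel with R_g: R_g‖R_L = (4.73 × 12.2) / (4.73 + 12.2) = 3.409 kΩ.
V_out = 23.1 × 3.409 / (27.0 + 3.409) = 23.1 × 3.409/30.41 = 2.59 V.
(Unloaded it would have been 3.44 V.)

V_out ≈ 2.59 V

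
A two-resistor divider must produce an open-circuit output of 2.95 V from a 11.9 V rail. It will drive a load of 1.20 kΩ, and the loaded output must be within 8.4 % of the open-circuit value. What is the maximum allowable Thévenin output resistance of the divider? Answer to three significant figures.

R_th ≤ 110 Ω

Loading drop = R_th/(R_th + R_L) ≤ 0.0840, so R_th ≤ R_L · ε/(1−ε) = 1.20 kΩ × 0.0840/0.9160 = 110 Ω.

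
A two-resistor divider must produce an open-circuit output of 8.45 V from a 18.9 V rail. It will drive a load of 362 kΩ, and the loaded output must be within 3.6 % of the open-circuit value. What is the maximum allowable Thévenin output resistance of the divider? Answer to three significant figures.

Loading drop = R_th/(R_th + R_L) ≤ 0.0360, so R_th ≤ R_L · ε/(1−ε) = 362 kΩ × 0.0360/0.9640 = 13.5 kΩ.
(Any R1, R2 with R2/(R1+R2) = 0.447 and R1‖R2 ≤ 13.5 kΩ will meet the spec.)

R_th ≤ 13.5 kΩ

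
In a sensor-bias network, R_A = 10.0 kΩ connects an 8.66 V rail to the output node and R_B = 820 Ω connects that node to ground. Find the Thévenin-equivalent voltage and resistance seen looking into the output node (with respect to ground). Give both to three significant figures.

V_th = 0.656 V, R_th = 758 Ω

V_th is the open-circuit tap voltage: 8.66 × 820/(10000 + 820) = 0.656 V.
With the supply zeroed, R_A and R_B appear in parallel from the tap: R_th = R_A‖R_B = (10000 × 820)/10820 = 758 Ω.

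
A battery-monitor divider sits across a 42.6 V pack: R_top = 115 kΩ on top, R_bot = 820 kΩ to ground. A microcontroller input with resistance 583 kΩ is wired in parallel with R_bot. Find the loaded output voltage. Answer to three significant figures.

The load sits in parallel with R_bot: R_bot‖R_L = (820 × 583) / (820 + 583) = 340.7 kΩ.
V_out = 42.6 × 340.7 / (115 + 340.7) = 42.6 × 340.7/455.7 = 31.9 V.

V_out ≈ 31.9 V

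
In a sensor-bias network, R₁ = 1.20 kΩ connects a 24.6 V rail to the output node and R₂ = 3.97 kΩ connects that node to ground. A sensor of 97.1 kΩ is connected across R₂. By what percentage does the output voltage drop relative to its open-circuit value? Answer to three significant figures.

The divider's output (Thévenin) resistance is R₁‖R₂ = 0.9215 kΩ.
Fractional drop under load = R_th/(R_th + R_L) = 0.9215 / (0.9215 + 97.1) = 0.009401.
So the output falls by 0.940 %.

0.940 %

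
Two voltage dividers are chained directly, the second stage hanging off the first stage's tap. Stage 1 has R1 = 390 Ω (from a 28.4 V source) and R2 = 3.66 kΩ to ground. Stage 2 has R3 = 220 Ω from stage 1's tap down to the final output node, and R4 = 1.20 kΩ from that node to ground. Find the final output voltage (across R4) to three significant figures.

V_out ≈ 17.4 V

Stage 2 presents R3+R4 = 1420 Ω as a load on stage 1's tap.
Stage 1's lower leg becomes R2‖(R3+R4) = 1023 Ω, so V_mid = 28.4 × 1023/1413 = 20.56 V.
Stage 2 is itself unloaded: V_out = V_mid × R4/(R3+R4) = 20.56 × 1200/1420 = 17.4 V.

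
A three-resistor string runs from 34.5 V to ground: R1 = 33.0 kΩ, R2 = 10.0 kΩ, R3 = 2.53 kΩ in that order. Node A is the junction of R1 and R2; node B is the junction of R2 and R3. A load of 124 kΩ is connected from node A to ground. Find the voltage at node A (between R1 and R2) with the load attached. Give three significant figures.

V ≈ 8.85 V

Below node A the series string R2+R3 = 12.53 kΩ sits in parallel with the 124 kΩ load: 11.38 kΩ.
V_A = 34.5 × 11.38/(33.0 + 11.38) = 8.85 V.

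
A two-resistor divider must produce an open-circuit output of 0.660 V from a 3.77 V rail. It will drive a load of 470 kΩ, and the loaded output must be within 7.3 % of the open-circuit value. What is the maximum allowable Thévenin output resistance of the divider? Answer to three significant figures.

R_th ≤ 37.0 kΩ

Loading drop = R_th/(R_th + R_L) ≤ 0.0730, so R_th ≤ R_L · ε/(1−ε) = 470 kΩ × 0.0730/0.9270 = 37.0 kΩ.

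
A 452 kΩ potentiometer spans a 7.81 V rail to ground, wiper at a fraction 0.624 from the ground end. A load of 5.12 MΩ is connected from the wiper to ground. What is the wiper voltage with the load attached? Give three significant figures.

V ≈ 4.77 V

The wiper splits the pot into (1−α)R = 170.0 kΩ above and αR = 282.0 kΩ below.
Lower section ‖ load = 267.3 kΩ.
V_wiper = 7.81 × 267.3/(170.0 + 267.3) = 4.77 V.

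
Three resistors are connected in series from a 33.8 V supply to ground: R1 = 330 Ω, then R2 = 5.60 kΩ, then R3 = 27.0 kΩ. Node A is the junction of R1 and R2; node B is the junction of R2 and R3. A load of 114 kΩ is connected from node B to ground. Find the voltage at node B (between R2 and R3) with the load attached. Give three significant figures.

V ≈ 26.6 V

At node B, R3 is in parallel with the load: R3‖R_L = 21830 Ω.
Below node A the resistance is R2 + (R3‖R_L) = 27430 Ω, so V_A = 33.8 × 27430/27760 = 33.40 V.
Then V_B = V_A × (R3‖R_L)/(R2 + R3‖R_L) = 33.40 × 21830/27430 = 26.6 V.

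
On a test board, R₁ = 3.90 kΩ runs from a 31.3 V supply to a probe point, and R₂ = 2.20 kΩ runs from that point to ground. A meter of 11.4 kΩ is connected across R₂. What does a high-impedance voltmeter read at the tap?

The load sits in parallel with R₂: R₂‖R_L = (2.20 × 11.4) / (2.20 + 11.4) = 1.844 kΩ.
V_out = 31.3 × 1.844 / (3.90 + 1.844) = 31.3 × 1.844/5.744 = 10.0 V.

V_out ≈ 10.0 V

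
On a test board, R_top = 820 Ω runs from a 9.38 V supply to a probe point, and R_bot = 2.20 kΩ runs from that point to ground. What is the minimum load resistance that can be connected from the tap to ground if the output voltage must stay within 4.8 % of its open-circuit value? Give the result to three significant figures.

Output resistance R_th = R_top‖R_bot = (820 × 2200)/3020 = 597.4 Ω.
The fractional drop is R_th/(R_th + R_L); requiring this ≤ 0.0480 gives R_L ≥ R_th(1/0.0480 − 1) = 597.4 × 19.83 = 11.8 kΩ.

R_L(min) ≈ 11.8 kΩ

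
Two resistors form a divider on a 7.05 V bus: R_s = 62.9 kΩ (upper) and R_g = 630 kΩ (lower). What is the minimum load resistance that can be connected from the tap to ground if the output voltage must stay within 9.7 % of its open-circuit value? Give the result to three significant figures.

Output resistance R_th = R_s‖R_g = (62.9 × 630)/692.9 = 57.19 kΩ.
The fractional drop is R_th/(R_th + R_L); requiring this ≤ 0.0970 gives R_L ≥ R_th(1/0.0970 − 1) = 57.19 × 9.309 = 532 kΩ.

R_L(min) ≈ 532 kΩ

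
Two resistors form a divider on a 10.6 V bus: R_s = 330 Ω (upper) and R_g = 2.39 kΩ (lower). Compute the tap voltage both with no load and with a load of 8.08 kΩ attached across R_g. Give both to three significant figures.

Open-circuit: V = 10.6 × 2390/(330 + 2390) = 9.31 V.
With the load, R_g becomes R_g‖R_L = 1844 Ω, so V = 10.6 × 1844/2174 = 8.99 V.

Unloaded: 9.31 V; loaded: 8.99 V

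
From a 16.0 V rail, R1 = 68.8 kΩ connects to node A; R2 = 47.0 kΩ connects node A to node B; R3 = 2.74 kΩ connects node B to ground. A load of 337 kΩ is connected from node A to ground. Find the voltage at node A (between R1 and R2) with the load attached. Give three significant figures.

Below node A the series string R2+R3 = 49.74 kΩ sits in parallel with the 337 kΩ load: 43.34 kΩ.
V_A = 16.0 × 43.34/(68.8 + 43.34) = 6.18 V.

V ≈ 6.18 V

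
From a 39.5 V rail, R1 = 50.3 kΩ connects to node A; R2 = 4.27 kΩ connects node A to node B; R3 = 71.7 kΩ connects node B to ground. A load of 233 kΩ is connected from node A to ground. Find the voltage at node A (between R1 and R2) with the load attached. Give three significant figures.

Below node A the series string R2+R3 = 75.97 kΩ sits in parallel with the 233 kΩ load: 57.29 kΩ.
V_A = 39.5 × 57.29/(50.3 + 57.29) = 21.0 V.

V ≈ 21.0 V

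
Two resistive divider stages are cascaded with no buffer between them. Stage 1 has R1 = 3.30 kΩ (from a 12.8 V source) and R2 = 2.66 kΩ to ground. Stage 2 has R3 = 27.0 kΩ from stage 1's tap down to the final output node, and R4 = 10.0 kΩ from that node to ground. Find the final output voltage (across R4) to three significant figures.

V_out ≈ 1.48 V

Stage 2 presents R3+R4 = 37.00 kΩ as a load on stage 1's tap.
Stage 1's lower leg becomes R2‖(R3+R4) = 2.482 kΩ, so V_mid = 12.8 × 2.482/5.782 = 5.494 V.
Stage 2 is itself unloaded: V_out = V_mid × R4/(R3+R4) = 5.494 × 10.0/37.00 = 1.48 V.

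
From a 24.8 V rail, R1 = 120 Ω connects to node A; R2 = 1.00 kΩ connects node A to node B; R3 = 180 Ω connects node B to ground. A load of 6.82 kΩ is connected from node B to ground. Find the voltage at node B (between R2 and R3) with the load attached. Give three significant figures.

V ≈ 3.36 V

At node B, R3 is in parallel with the load: R3‖R_L = 175.4 Ω.
Below node A the resistance is R2 + (R3‖R_L) = 1175 Ω, so V_A = 24.8 × 1175/1295 = 22.50 V.
Then V_B = V_A × (R3‖R_L)/(R2 + R3‖R_L) = 22.50 × 175.4/1175 = 3.36 V.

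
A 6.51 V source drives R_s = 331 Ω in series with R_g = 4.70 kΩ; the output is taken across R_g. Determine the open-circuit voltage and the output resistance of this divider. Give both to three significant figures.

V_th is the open-circuit tap voltage: 6.51 × 4700/(331 + 4700) = 6.08 V.
With the supply zeroed, R_s and R_g appear in parallel from the tap: R_th = R_s‖R_g = (331 × 4700)/5031 = 309 Ω.

V_th = 6.08 V, R_th = 309 Ω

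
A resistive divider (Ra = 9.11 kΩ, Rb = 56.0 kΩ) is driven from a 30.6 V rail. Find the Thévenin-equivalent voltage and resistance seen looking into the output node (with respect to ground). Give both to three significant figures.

V_th is the open-circuit tap voltage: 30.6 × 56.0/(9.11 + 56.0) = 26.3 V.
With the supply zeroed, Ra and Rb appear in parallel from the tap: R_th = Ra‖Rb = (9.11 × 56.0)/65.11 = 7.84 kΩ.

V_th = 26.3 V, R_th = 7.84 kΩ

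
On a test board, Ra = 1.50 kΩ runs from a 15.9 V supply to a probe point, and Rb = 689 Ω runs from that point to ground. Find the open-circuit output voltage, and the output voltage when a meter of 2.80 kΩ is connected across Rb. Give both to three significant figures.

Unloaded: 5.00 V; loaded: 4.28 V

Open-circuit: V = 15.9 × 689/(1500 + 689) = 5.00 V.
With the load, Rb becomes Rb‖R_L = 552.9 Ω, so V = 15.9 × 552.9/2053 = 4.28 V.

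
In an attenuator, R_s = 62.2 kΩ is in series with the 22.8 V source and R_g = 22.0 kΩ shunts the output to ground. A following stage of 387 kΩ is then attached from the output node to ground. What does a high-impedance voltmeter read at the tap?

The load sits in parallel with R_g: R_g‖R_L = (22.0 × 387) / (22.0 + 387) = 20.82 kΩ.
V_out = 22.8 × 20.82 / (62.2 + 20.82) = 22.8 × 20.82/83.02 = 5.72 V.
(Unloaded it would have been 5.96 V.)

V_out ≈ 5.72 V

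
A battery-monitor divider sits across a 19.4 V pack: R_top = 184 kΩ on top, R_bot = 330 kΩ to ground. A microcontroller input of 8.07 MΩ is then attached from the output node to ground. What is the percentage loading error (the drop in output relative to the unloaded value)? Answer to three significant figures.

The divider's output (Thévenin) resistance is R_top‖R_bot = 118.1 kΩ.
Fractional drop under load = R_th/(R_th + R_L) = 118.1 / (118.1 + 8070) = 0.01443.
So the output falls by 1.44 %.

1.44 %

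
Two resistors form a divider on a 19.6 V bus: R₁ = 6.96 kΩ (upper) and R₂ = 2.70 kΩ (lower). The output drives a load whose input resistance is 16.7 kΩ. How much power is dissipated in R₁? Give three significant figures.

Total resistance from the source is R₁ + (R₂‖R_L) = 9.284 kΩ, so I = 19.6/9.284 kΩ = 2.111 mA.
P = I²·R₁ = (2.111 mA)² × 6.96 kΩ = 31.0 mW.

P ≈ 31.0 mW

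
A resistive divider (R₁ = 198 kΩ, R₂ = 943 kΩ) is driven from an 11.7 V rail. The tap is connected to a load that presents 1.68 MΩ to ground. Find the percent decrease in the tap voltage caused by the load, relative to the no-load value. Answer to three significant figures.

Unloaded V = 11.7 × 943/1141 = 9.6697 V.
Loaded: R₂‖R_L = 604.0 kΩ, giving V = 11.7 × 604.0/802.0 = 8.8114 V.
Drop = (9.6697 − 8.8114) / 9.6697 = 8.88 %.

8.88 %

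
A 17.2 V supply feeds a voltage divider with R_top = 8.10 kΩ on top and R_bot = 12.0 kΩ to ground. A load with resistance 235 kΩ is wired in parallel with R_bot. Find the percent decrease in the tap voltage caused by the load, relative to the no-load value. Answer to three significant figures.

The divider's output (Thévenin) resistance is R_top‖R_bot = 4.836 kΩ.
Fractional drop under load = R_th/(R_th + R_L) = 4.836 / (4.836 + 235) = 0.02016.
So the output falls by 2.02 %.

2.02 %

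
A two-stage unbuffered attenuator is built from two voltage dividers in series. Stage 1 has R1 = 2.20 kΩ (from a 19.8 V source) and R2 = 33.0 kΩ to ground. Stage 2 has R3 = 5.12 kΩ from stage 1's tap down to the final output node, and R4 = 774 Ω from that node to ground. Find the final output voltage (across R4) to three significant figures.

Stage 2 presents R3+R4 = 5894 Ω as a load on stage 1's tap.
Stage 1's lower leg becomes R2‖(R3+R4) = 5001 Ω, so V_mid = 19.8 × 5001/7201 = 13.75 V.
Stage 2 is itself unloaded: V_out = V_mid × R4/(R3+R4) = 13.75 × 774/5894 = 1.81 V.

V_out ≈ 1.81 V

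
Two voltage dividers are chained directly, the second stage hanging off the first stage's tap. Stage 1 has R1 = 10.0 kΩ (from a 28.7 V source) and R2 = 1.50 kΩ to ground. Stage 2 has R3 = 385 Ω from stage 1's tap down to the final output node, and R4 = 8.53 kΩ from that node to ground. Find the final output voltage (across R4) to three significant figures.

Stage 2 presents R3+R4 = 8915 Ω as a load on stage 1's tap.
Stage 1's lower leg becomes R2‖(R3+R4) = 1284 Ω, so V_mid = 28.7 × 1284/11280 = 3.266 V.
Stage 2 is itself unloaded: V_out = V_mid × R4/(R3+R4) = 3.266 × 8530/8915 = 3.12 V.

V_out ≈ 3.12 V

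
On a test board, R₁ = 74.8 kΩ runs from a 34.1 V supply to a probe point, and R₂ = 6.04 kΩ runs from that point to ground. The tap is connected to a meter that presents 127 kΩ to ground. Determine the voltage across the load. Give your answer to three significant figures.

The load sits in parallel with R₂: R₂‖R_L = (6.04 × 127) / (6.04 + 127) = 5.766 kΩ.
V_out = 34.1 × 5.766 / (74.8 + 5.766) = 34.1 × 5.766/80.57 = 2.44 V.

V_out ≈ 2.44 V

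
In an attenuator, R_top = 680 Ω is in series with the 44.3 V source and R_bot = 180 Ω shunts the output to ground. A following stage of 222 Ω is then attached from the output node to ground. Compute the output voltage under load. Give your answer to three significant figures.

The load sits in parallel with R_bot: R_bot‖R_L = (180 × 222) / (180 + 222) = 99.40 Ω.
V_out = 44.3 × 99.40 / (680 + 99.40) = 44.3 × 99.40/779.4 = 5.65 V.

V_out ≈ 5.65 V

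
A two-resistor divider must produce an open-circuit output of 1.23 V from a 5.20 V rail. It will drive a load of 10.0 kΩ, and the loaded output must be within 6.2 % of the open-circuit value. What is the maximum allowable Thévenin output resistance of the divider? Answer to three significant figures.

Loading drop = R_th/(R_th + R_L) ≤ 0.0620, so R_th ≤ R_L · ε/(1−ε) = 10.0 kΩ × 0.0620/0.9380 = 661 Ω.
(Any R1, R2 with R2/(R1+R2) = 0.237 and R1‖R2 ≤ 661 Ω will meet the spec.)

R_th ≤ 661 Ω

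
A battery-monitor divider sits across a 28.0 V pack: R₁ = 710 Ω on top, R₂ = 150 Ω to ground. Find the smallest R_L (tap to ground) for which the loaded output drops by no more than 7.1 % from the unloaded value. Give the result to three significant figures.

R_L(min) ≈ 1.62 kΩ

Output resistance R_th = R₁‖R₂ = (710 × 150)/860.0 = 123.8 Ω.
The fractional drop is R_th/(R_th + R_L); requiring this ≤ 0.0710 gives R_L ≥ R_th(1/0.0710 − 1) = 123.8 × 13.08 = 1.62 kΩ.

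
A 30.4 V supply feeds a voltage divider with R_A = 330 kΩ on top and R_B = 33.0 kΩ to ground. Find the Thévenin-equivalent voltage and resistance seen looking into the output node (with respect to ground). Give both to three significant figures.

V_th = 2.76 V, R_th = 30.0 kΩ

V_th is the open-circuit tap voltage: 30.4 × 33.0/(330 + 33.0) = 2.76 V.
With the supply zeroed, R_A and R_B appear in parallel from the tap: R_th = R_A‖R_B = (330 × 33.0)/363.0 = 30.0 kΩ.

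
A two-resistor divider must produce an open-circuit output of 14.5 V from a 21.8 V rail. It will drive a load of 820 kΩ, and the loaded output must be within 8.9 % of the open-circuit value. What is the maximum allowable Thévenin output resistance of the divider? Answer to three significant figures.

R_th ≤ 80.1 kΩ

Loading drop = R_th/(R_th + R_L) ≤ 0.0890, so R_th ≤ R_L · ε/(1−ε) = 820 kΩ × 0.0890/0.9110 = 80.1 kΩ.
(Any R1, R2 with R2/(R1+R2) = 0.665 and R1‖R2 ≤ 80.1 kΩ will meet the spec.)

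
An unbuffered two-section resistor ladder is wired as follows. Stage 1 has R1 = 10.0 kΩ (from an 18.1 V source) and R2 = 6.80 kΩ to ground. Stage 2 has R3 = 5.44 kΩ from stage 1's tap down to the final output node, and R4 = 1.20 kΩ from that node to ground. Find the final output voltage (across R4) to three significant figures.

Stage 2 presents R3+R4 = 6.640 kΩ as a load on stage 1's tap.
Stage 1's lower leg becomes R2‖(R3+R4) = 3.360 kΩ, so V_mid = 18.1 × 3.360/13.36 = 4.552 V.
Stage 2 is itself unloaded: V_out = V_mid × R4/(R3+R4) = 4.552 × 1.20/6.640 = 0.823 V.

V_out ≈ 0.823 V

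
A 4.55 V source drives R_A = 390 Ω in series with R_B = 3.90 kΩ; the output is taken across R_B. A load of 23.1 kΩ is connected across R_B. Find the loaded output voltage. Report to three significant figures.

The load sits in parallel with R_B: R_B‖R_L = (3900 × 23100) / (3900 + 23100) = 3337 Ω.
V_out = 4.55 × 3337 / (390 + 3337) = 4.55 × 3337/3727 = 4.07 V.
(Unloaded it would have been 4.14 V.)

V_out ≈ 4.07 V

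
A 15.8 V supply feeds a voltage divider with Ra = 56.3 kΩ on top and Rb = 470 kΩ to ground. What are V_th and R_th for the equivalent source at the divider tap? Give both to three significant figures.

V_th = 14.1 V, R_th = 50.3 kΩ

V_th is the open-circuit tap voltage: 15.8 × 470/(56.3 + 470) = 14.1 V.
With the supply zeroed, Ra and Rb appear in parallel from the tap: R_th = Ra‖Rb = (56.3 × 470)/526.3 = 50.3 kΩ.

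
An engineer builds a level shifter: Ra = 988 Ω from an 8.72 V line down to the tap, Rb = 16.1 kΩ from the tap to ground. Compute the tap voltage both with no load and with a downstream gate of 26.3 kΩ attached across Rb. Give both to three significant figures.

Unloaded: 8.22 V; loaded: 7.93 V

Open-circuit: V = 8.72 × 16100/(988 + 16100) = 8.22 V.
With the load, Rb becomes Rb‖R_L = 9987 Ω, so V = 8.72 × 9987/10970 = 7.93 V.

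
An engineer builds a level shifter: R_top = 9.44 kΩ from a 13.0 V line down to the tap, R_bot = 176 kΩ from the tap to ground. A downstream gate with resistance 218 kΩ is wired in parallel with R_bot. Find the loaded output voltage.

The load sits in parallel with R_bot: R_bot‖R_L = (176 × 218) / (176 + 218) = 97.38 kΩ.
V_out = 13.0 × 97.38 / (9.44 + 97.38) = 13.0 × 97.38/106.8 = 11.9 V.

V_out ≈ 11.9 V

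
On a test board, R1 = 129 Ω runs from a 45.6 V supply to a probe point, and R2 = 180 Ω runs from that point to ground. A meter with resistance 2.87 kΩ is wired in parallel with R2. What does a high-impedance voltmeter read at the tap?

The load sits in parallel with R2: R2‖R_L = (180 × 2870) / (180 + 2870) = 169.4 Ω.
V_out = 45.6 × 169.4 / (129 + 169.4) = 45.6 × 169.4/298.4 = 25.9 V.
(Unloaded it would have been 26.6 V.)

V_out ≈ 25.9 V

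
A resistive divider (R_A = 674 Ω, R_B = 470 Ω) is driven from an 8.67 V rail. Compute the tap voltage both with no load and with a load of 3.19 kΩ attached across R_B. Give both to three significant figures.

Unloaded: 3.56 V; loaded: 3.28 V

Open-circuit: V = 8.67 × 470/(674 + 470) = 3.56 V.
With the load, R_B becomes R_B‖R_L = 409.6 Ω, so V = 8.67 × 409.6/1084 = 3.28 V.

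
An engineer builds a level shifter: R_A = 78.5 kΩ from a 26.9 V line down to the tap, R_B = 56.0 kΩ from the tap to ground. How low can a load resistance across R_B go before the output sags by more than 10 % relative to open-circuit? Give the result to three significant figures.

Output resistance R_th = R_A‖R_B = (78.5 × 56.0)/134.5 = 32.68 kΩ.
The fractional drop is R_th/(R_th + R_L); requiring this ≤ 0.100 gives R_L ≥ R_th(1/0.100 − 1) = 32.68 × 9.000 = 294 kΩ.

R_L(min) ≈ 294 kΩ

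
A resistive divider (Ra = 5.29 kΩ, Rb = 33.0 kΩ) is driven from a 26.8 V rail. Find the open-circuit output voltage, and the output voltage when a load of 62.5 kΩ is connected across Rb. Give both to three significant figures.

Unloaded: 23.1 V; loaded: 21.5 V

Open-circuit: V = 26.8 × 33.0/(5.29 + 33.0) = 23.1 V.
With the load, Rb becomes Rb‖R_L = 21.60 kΩ, so V = 26.8 × 21.60/26.89 = 21.5 V.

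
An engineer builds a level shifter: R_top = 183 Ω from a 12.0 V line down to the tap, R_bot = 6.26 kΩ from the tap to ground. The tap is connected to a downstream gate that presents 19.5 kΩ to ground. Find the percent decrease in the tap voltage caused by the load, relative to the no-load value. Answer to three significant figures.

0.904 %

The divider's output (Thévenin) resistance is R_top‖R_bot = 177.8 Ω.
Fractional drop under load = R_th/(R_th + R_L) = 177.8 / (177.8 + 19500) = 0.009036.
So the output falls by 0.904 %.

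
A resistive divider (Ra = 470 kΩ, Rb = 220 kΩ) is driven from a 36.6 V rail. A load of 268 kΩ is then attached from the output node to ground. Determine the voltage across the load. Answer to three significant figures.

The load sits in parallel with Rb: Rb‖R_L = (220 × 268) / (220 + 268) = 120.8 kΩ.
V_out = 36.6 × 120.8 / (470 + 120.8) = 36.6 × 120.8/590.8 = 7.48 V.

V_out ≈ 7.48 V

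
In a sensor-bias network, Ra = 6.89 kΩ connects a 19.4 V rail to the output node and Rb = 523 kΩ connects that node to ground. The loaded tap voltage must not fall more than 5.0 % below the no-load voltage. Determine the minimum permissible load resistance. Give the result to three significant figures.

R_L(min) ≈ 129 kΩ

Output resistance R_th = Ra‖Rb = (6.89 × 523)/529.9 = 6.800 kΩ.
The fractional drop is R_th/(R_th + R_L); requiring this ≤ 0.0500 gives R_L ≥ R_th(1/0.0500 − 1) = 6.800 × 19.00 = 129 kΩ.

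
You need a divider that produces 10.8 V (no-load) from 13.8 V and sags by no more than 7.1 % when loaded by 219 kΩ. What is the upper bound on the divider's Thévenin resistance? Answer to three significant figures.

Loading drop = R_th/(R_th + R_L) ≤ 0.0710, so R_th ≤ R_L · ε/(1−ε) = 219 kΩ × 0.0710/0.9290 = 16.7 kΩ.

R_th ≤ 16.7 kΩ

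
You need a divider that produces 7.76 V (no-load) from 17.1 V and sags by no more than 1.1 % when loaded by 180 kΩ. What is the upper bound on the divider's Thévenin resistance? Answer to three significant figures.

R_th ≤ 2.00 kΩ

Loading drop = R_th/(R_th + R_L) ≤ 0.0110, so R_th ≤ R_L · ε/(1−ε) = 180 kΩ × 0.0110/0.9890 = 2.00 kΩ.
(Any R1, R2 with R2/(R1+R2) = 0.454 and R1‖R2 ≤ 2.00 kΩ will meet the spec.)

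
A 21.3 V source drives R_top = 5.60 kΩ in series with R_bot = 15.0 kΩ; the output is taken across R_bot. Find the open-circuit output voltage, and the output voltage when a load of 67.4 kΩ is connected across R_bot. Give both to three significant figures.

Open-circuit: V = 21.3 × 15.0/(5.60 + 15.0) = 15.5 V.
With the load, R_bot becomes R_bot‖R_L = 12.27 kΩ, so V = 21.3 × 12.27/17.87 = 14.6 V.

Unloaded: 15.5 V; loaded: 14.6 V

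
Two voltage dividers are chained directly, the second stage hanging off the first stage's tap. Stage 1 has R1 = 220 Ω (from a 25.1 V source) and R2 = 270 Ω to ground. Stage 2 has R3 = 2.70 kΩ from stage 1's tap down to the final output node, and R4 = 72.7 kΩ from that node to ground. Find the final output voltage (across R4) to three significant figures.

Stage 2 presents R3+R4 = 75400 Ω as a load on stage 1's tap.
Stage 1's lower leg becomes R2‖(R3+R4) = 269.0 Ω, so V_mid = 25.1 × 269.0/489.0 = 13.81 V.
Stage 2 is itself unloaded: V_out = V_mid × R4/(R3+R4) = 13.81 × 72700/75400 = 13.3 V.

V_out ≈ 13.3 V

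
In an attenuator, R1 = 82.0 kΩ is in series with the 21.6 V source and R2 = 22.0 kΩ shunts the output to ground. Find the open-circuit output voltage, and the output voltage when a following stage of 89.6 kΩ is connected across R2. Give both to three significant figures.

Unloaded: 4.57 V; loaded: 3.83 V

Open-circuit: V = 21.6 × 22.0/(82.0 + 22.0) = 4.57 V.
With the load, R2 becomes R2‖R_L = 17.66 kΩ, so V = 21.6 × 17.66/99.66 = 3.83 V.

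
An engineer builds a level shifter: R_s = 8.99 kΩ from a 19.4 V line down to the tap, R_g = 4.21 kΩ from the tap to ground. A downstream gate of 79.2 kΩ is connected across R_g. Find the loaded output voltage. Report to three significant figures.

V_out ≈ 5.97 V

The load sits in parallel with R_g: R_g‖R_L = (4.21 × 79.2) / (4.21 + 79.2) = 3.998 kΩ.
V_out = 19.4 × 3.998 / (8.99 + 3.998) = 19.4 × 3.998/12.99 = 5.97 V.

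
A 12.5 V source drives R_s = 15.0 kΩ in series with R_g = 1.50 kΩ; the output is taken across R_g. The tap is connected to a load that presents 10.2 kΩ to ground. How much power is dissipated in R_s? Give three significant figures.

Total resistance from the source is R_s + (R_g‖R_L) = 16.31 kΩ, so I = 12.5/16.31 kΩ = 0.7665 mA.
P = I²·R_s = (0.7665 mA)² × 15.0 kΩ = 8.81 mW.

P ≈ 8.81 mW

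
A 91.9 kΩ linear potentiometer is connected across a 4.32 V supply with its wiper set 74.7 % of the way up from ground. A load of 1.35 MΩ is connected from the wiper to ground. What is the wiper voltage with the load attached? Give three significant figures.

V ≈ 3.19 V

The wiper splits the pot into (1−α)R = 23.25 kΩ above and αR = 68.65 kΩ below.
Lower section ‖ load = 65.33 kΩ.
V_wiper = 4.32 × 65.33/(23.25 + 65.33) = 3.19 V.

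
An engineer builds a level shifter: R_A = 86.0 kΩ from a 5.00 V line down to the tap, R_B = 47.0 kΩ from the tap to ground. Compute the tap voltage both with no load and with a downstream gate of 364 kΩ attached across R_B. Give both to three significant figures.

Unloaded: 1.77 V; loaded: 1.63 V

Open-circuit: V = 5.00 × 47.0/(86.0 + 47.0) = 1.77 V.
With the load, R_B becomes R_B‖R_L = 41.63 kΩ, so V = 5.00 × 41.63/127.6 = 1.63 V.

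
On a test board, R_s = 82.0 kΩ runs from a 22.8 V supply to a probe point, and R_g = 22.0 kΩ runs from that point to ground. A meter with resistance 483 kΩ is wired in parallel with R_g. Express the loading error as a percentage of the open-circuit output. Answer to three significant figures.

The divider's output (Thévenin) resistance is R_s‖R_g = 17.35 kΩ.
Fractional drop under load = R_th/(R_th + R_L) = 17.35 / (17.35 + 483) = 0.03467.
So the output falls by 3.47 %.

3.47 %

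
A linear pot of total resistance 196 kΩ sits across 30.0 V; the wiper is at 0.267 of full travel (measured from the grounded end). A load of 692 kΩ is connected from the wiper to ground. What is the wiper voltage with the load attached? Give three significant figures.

The wiper splits the pot into (1−α)R = 143.7 kΩ above and αR = 52.33 kΩ below.
Lower section ‖ load = 48.65 kΩ.
V_wiper = 30.0 × 48.65/(143.7 + 48.65) = 7.59 V.

V ≈ 7.59 V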